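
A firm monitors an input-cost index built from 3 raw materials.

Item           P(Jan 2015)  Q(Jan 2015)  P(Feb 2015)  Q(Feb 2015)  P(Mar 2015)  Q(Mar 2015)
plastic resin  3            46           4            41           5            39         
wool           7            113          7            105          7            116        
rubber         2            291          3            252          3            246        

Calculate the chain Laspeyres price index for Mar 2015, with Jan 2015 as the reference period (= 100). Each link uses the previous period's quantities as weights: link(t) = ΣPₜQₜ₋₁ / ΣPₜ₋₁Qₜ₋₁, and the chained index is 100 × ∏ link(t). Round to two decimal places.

125.33

Link Jan 2015→Feb 2015:
ΣP(Feb 2015)Q(Jan 2015) = 4×46 + 7×113 + 3×291 = 184 + 791 + 873 = 1848
ΣP(Jan 2015)Q(Jan 2015) = 3×46 + 7×113 + 2×291 = 138 + 791 + 582 = 1511
link = 1848/1511 = 1.223031
Link Feb 2015→Mar 2015:
ΣP(Mar 2015)Q(Feb 2015) = 5×41 + 7×105 + 3×252 = 205 + 735 + 756 = 1696
ΣP(Feb 2015)Q(Feb 2015) = 4×41 + 7×105 + 3×252 = 164 + 735 + 756 = 1655
link = 1696/1655 = 1.024773
Chained index = 100 × 1.223031 × 1.024773 = 125.3330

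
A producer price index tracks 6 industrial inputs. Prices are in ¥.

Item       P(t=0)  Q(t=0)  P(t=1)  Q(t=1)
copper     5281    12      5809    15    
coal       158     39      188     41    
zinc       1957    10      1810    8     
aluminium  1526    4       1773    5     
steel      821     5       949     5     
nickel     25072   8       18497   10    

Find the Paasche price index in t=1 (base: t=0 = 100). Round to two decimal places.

84.63

Paasche price index uses current-period quantities as weights.
ΣP(t=1)·Q(t=1) = 5809×15 + 188×41 + 1810×8 + 1773×5 + 949×5 + 18497×10 = 87135 + 7708 + 14480 + 8865 + 4745 + 184970 = 307903
ΣP(t=0)·Q(t=1) = 5281×15 + 158×41 + 1957×8 + 1526×5 + 821×5 + 25072×10 = 79215 + 6478 + 15656 + 7630 + 4105 + 250720 = 363804
Index = 307903 / 363804 × 100 = 84.6343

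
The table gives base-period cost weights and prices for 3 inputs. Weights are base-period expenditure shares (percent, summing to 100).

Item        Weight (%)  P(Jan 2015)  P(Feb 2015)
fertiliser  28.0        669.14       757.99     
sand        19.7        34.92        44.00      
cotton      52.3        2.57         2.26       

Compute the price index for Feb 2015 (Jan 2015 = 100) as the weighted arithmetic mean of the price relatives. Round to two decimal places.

102.53

fertiliser: 28.0 × (757.99/669.14) = 28.0 × 1.132782 = 31.7179
sand: 19.7 × (44.00/34.92) = 19.7 × 1.260023 = 24.8225
cotton: 52.3 × (2.26/2.57) = 52.3 × 0.879377 = 45.9914
Index = Σ wᵢ·(p₁ᵢ/p₀ᵢ) = 31.7179 + 24.8225 + 45.9914 = 102.5318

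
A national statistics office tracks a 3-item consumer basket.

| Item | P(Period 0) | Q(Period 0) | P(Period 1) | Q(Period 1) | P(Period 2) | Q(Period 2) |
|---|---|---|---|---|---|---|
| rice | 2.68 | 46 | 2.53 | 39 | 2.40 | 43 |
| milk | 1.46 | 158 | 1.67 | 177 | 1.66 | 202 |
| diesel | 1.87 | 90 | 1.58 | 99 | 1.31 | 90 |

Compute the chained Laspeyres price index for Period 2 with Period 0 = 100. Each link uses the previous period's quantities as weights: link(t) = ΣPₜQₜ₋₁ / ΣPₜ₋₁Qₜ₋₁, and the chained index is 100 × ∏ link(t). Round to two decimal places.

93.94

Link Period 0→Period 1:
ΣP(Period 1)Q(Period 0) = 2.53×46 + 1.67×158 + 1.58×90 = 116.38 + 263.86 + 142.2 = 522.44
ΣP(Period 0)Q(Period 0) = 2.68×46 + 1.46×158 + 1.87×90 = 123.28 + 230.68 + 168.3 = 522.26
link = 522.44/522.26 = 1.000345
Link Period 1→Period 2:
ΣP(Period 2)Q(Period 1) = 2.40×39 + 1.66×177 + 1.31×99 = 93.6 + 293.82 + 129.69 = 517.11
ΣP(Period 1)Q(Period 1) = 2.53×39 + 1.67×177 + 1.58×99 = 98.67 + 295.59 + 156.42 = 550.68
link = 517.11/550.68 = 0.939039
Chained index = 100 × 1.000345 × 0.939039 = 93.9363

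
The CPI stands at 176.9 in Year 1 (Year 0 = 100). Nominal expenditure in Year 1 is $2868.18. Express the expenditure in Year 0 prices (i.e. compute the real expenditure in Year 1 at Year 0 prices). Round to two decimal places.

1621.36

Real = Nominal ÷ (Index/100) = 2868.18 ÷ (176.9/100)
     = 2868.18 ÷ 1.769 = 1621.3567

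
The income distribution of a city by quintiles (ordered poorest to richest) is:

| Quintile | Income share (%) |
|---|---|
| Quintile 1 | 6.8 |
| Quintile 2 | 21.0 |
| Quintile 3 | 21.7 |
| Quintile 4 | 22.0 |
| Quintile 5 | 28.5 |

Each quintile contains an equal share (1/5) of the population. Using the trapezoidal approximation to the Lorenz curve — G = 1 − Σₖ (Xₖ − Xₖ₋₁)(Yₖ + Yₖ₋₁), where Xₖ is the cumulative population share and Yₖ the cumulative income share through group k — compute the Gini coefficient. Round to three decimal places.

Cumulative income shares Yₖ: 0.0680, 0.2780, 0.4950, 0.7150, 1.0000
Σ (Xₖ−Xₖ₋₁)(Yₖ+Yₖ₋₁) = (1/5)(0.0680+0.0000) + (1/5)(0.2780+0.0680) + (1/5)(0.4950+0.2780) + (1/5)(0.7150+0.4950) + (1/5)(1.0000+0.7150)
  = 0.0136 + 0.0692 + 0.1546 + 0.2420 + 0.3430 = 0.8224
G = 1 − 0.8224 = 0.1776

0.178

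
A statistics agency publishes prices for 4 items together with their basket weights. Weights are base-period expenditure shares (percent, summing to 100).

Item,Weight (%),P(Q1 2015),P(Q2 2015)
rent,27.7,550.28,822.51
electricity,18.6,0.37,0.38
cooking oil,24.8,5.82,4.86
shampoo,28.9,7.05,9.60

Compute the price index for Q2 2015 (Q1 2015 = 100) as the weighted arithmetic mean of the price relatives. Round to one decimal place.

120.6

rent: 27.7 × (822.51/550.28) = 27.7 × 1.494712 = 41.4035
electricity: 18.6 × (0.38/0.37) = 18.6 × 1.027027 = 19.1027
cooking oil: 24.8 × (4.86/5.82) = 24.8 × 0.835052 = 20.7093
shampoo: 28.9 × (9.60/7.05) = 28.9 × 1.361702 = 39.3532
Index = Σ wᵢ·(p₁ᵢ/p₀ᵢ) = 41.4035 + 19.1027 + 20.7093 + 39.3532 = 120.5687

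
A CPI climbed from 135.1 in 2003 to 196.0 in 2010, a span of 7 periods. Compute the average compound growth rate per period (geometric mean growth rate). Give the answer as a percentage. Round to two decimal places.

Growth factor = (196.0/135.1)^(1/7) = (1.450777)^(1/7) = 1.054595
Growth rate = 1.054595 − 1 = 0.054595 = 5.4595%

5.46%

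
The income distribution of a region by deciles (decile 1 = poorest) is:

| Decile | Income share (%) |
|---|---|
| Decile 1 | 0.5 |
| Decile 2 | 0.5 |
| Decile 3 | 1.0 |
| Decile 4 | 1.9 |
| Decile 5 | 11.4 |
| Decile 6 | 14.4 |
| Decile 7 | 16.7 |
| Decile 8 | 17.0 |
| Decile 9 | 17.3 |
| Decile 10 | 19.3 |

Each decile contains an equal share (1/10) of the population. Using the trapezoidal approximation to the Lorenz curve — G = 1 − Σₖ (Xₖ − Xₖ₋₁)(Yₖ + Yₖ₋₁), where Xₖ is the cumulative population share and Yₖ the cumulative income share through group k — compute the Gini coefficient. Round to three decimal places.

Cumulative income shares Yₖ: 0.0050, 0.0100, 0.0200, 0.0390, 0.1530, 0.2970, 0.4640, 0.6340, 0.8070, 1.0000
Σ (Xₖ−Xₖ₋₁)(Yₖ+Yₖ₋₁) = (1/10)(0.0050+0.0000) + (1/10)(0.0100+0.0050) + (1/10)(0.0200+0.0100) + (1/10)(0.0390+0.0200) + (1/10)(0.1530+0.0390) + (1/10)(0.2970+0.1530) + (1/10)(0.4640+0.2970) + (1/10)(0.6340+0.4640) + (1/10)(0.8070+0.6340) + (1/10)(1.0000+0.8070)
  = 0.0005 + 0.0015 + 0.0030 + 0.0059 + 0.0192 + 0.0450 + 0.0761 + 0.1098 + 0.1441 + 0.1807 = 0.5858
G = 1 − 0.5858 = 0.4142

0.414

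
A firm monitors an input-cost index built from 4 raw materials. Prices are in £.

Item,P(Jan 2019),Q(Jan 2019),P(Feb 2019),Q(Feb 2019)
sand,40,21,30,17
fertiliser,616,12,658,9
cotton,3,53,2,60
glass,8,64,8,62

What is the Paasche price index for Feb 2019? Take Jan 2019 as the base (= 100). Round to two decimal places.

Paasche price index uses current-period quantities as weights.
ΣP(Feb 2019)·Q(Feb 2019) = 30×17 + 658×9 + 2×60 + 8×62 = 510 + 5922 + 120 + 496 = 7048
ΣP(Jan 2019)·Q(Feb 2019) = 40×17 + 616×9 + 3×60 + 8×62 = 680 + 5544 + 180 + 496 = 6900
Index = 7048 / 6900 × 100 = 102.1449

102.14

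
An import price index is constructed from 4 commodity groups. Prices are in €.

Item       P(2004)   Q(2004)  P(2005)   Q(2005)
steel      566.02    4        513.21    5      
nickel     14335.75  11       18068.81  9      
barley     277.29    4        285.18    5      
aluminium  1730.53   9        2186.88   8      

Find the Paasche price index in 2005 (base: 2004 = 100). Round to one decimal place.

Paasche price index uses current-period quantities as weights.
ΣP(2005)·Q(2005) = 513.21×5 + 18068.81×9 + 285.18×5 + 2186.88×8 = 2566.05 + 162619.29 + 1425.9 + 17495.04 = 184106.28
ΣP(2004)·Q(2005) = 566.02×5 + 14335.75×9 + 277.29×5 + 1730.53×8 = 2830.1 + 129021.75 + 1386.45 + 13844.24 = 147082.54
Index = 184106.28 / 147082.54 × 100 = 125.1721

125.2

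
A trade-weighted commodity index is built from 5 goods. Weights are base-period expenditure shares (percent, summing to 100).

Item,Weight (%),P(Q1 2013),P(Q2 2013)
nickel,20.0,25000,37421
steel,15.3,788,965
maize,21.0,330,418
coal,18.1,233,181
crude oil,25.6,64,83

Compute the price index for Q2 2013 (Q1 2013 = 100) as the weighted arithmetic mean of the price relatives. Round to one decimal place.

nickel: 20.0 × (37421/25000) = 20.0 × 1.496840 = 29.9368
steel: 15.3 × (965/788) = 15.3 × 1.224619 = 18.7367
maize: 21.0 × (418/330) = 21.0 × 1.266667 = 26.6000
coal: 18.1 × (181/233) = 18.1 × 0.776824 = 14.0605
crude oil: 25.6 × (83/64) = 25.6 × 1.296875 = 33.2000
Index = Σ wᵢ·(p₁ᵢ/p₀ᵢ) = 29.9368 + 18.7367 + 26.6000 + 14.0605 + 33.2000 = 122.5340

122.5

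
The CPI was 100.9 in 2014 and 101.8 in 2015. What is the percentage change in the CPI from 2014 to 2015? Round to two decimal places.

Change = (101.8 − 100.9) / 100.9 × 100
       = 0.9 / 100.9 × 100 = 0.8920%

0.89%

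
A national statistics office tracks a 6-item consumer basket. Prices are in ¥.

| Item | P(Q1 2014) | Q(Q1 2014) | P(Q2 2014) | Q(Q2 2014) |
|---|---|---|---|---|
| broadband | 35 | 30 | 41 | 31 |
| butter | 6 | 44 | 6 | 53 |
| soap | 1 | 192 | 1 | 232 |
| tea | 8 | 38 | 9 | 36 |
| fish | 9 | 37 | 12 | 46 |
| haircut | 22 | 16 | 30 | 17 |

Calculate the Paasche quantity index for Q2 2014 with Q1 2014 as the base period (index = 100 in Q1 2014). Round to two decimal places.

Paasche quantity index uses current-period prices as weights.
ΣP(Q2 2014)·Q(Q2 2014) = 41×31 + 6×53 + 1×232 + 9×36 + 12×46 + 30×17 = 1271 + 318 + 232 + 324 + 552 + 510 = 3207
ΣP(Q2 2014)·Q(Q1 2014) = 41×30 + 6×44 + 1×192 + 9×38 + 12×37 + 30×16 = 1230 + 264 + 192 + 342 + 444 + 480 = 2952
Index = 3207 / 2952 × 100 = 108.6382

108.64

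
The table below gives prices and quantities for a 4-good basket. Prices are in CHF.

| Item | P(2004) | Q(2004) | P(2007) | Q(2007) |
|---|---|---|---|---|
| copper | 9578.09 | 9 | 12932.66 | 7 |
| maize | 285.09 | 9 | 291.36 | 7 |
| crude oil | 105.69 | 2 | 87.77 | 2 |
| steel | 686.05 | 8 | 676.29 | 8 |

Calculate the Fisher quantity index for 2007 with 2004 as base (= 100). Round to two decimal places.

Laspeyres component (base-period weights):
ΣP(2004)Q(2007) = 9578.09×7 + 285.09×7 + 105.69×2 + 686.05×8 = 67046.63 + 1995.63 + 211.38 + 5488.4 = 74742.04
ΣP(2004)Q(2004) = 9578.09×9 + 285.09×9 + 105.69×2 + 686.05×8 = 86202.81 + 2565.81 + 211.38 + 5488.4 = 94468.4
L = 74742.04 / 94468.4 × 100 = 79.1186
Paasche component (current-period weights):
ΣP(2007)Q(2007) = 12932.66×7 + 291.36×7 + 87.77×2 + 676.29×8 = 90528.62 + 2039.52 + 175.54 + 5410.32 = 98154
ΣP(2007)Q(2004) = 12932.66×9 + 291.36×9 + 87.77×2 + 676.29×8 = 116393.94 + 2622.24 + 175.54 + 5410.32 = 124602.04
P = 98154 / 124602.04 × 100 = 78.7740
Fisher = √(L × P) = √(79.1186 × 78.7740) = 78.9461

78.95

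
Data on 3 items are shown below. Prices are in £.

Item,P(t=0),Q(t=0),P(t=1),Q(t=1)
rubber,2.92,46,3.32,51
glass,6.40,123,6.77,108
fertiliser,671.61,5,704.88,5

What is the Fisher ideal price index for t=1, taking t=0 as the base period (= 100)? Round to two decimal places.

Laspeyres component (base-period weights):
ΣP(t=1)Q(t=0) = 3.32×46 + 6.77×123 + 704.88×5 = 152.72 + 832.71 + 3524.4 = 4509.83
ΣP(t=0)Q(t=0) = 2.92×46 + 6.40×123 + 671.61×5 = 134.32 + 787.2 + 3358.05 = 4279.57
L = 4509.83 / 4279.57 × 100 = 105.3804
Paasche component (current-period weights):
ΣP(t=1)Q(t=1) = 3.32×51 + 6.77×108 + 704.88×5 = 169.32 + 731.16 + 3524.4 = 4424.88
ΣP(t=0)Q(t=1) = 2.92×51 + 6.40×108 + 671.61×5 = 148.92 + 691.2 + 3358.05 = 4198.17
P = 4424.88 / 4198.17 × 100 = 105.4002
Fisher = √(L × P) = √(105.3804 × 105.4002) = 105.3903

105.39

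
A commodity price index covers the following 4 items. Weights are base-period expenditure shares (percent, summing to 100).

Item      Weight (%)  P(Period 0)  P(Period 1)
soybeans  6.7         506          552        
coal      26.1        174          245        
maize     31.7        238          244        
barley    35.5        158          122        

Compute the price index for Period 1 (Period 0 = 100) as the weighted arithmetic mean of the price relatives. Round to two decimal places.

103.97

soybeans: 6.7 × (552/506) = 6.7 × 1.090909 = 7.3091
coal: 26.1 × (245/174) = 26.1 × 1.408046 = 36.7500
maize: 31.7 × (244/238) = 31.7 × 1.025210 = 32.4992
barley: 35.5 × (122/158) = 35.5 × 0.772152 = 27.4114
Index = Σ wᵢ·(p₁ᵢ/p₀ᵢ) = 7.3091 + 36.7500 + 32.4992 + 27.4114 = 103.9696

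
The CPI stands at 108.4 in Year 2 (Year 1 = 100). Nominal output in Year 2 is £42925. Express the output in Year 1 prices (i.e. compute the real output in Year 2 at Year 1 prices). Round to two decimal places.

39598.71

Real = Nominal ÷ (Index/100) = 42925 ÷ (108.4/100)
     = 42925 ÷ 1.084 = 39598.7085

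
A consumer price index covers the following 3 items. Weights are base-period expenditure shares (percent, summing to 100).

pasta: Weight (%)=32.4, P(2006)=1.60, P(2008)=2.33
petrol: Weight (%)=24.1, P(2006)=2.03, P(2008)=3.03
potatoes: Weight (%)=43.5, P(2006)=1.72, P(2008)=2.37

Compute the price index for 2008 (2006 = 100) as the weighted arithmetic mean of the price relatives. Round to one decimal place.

pasta: 32.4 × (2.33/1.60) = 32.4 × 1.456250 = 47.1825
petrol: 24.1 × (3.03/2.03) = 24.1 × 1.492611 = 35.9719
potatoes: 43.5 × (2.37/1.72) = 43.5 × 1.377907 = 59.9390
Index = Σ wᵢ·(p₁ᵢ/p₀ᵢ) = 47.1825 + 35.9719 + 59.9390 = 143.0934

143.1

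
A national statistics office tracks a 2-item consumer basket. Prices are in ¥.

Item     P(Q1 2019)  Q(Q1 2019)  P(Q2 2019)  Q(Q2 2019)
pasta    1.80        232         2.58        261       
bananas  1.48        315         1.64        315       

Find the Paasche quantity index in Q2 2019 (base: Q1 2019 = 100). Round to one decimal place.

106.7

Paasche quantity index uses current-period prices as weights.
ΣP(Q2 2019)·Q(Q2 2019) = 2.58×261 + 1.64×315 = 673.38 + 516.6 = 1189.98
ΣP(Q2 2019)·Q(Q1 2019) = 2.58×232 + 1.64×315 = 598.56 + 516.6 = 1115.16
Index = 1189.98 / 1115.16 × 100 = 106.7094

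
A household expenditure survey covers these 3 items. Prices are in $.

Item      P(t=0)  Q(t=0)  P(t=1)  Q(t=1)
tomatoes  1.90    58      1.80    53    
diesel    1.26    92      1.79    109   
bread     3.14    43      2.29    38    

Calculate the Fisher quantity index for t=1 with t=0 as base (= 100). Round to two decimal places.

Laspeyres component (base-period weights):
ΣP(t=0)Q(t=1) = 1.90×53 + 1.26×109 + 3.14×38 = 100.7 + 137.34 + 119.32 = 357.36
ΣP(t=0)Q(t=0) = 1.90×58 + 1.26×92 + 3.14×43 = 110.2 + 115.92 + 135.02 = 361.14
L = 357.36 / 361.14 × 100 = 98.9533
Paasche component (current-period weights):
ΣP(t=1)Q(t=1) = 1.80×53 + 1.79×109 + 2.29×38 = 95.4 + 195.11 + 87.02 = 377.53
ΣP(t=1)Q(t=0) = 1.80×58 + 1.79×92 + 2.29×43 = 104.4 + 164.68 + 98.47 = 367.55
P = 377.53 / 367.55 × 100 = 102.7153
Fisher = √(L × P) = √(98.9533 × 102.7153) = 100.8168

100.82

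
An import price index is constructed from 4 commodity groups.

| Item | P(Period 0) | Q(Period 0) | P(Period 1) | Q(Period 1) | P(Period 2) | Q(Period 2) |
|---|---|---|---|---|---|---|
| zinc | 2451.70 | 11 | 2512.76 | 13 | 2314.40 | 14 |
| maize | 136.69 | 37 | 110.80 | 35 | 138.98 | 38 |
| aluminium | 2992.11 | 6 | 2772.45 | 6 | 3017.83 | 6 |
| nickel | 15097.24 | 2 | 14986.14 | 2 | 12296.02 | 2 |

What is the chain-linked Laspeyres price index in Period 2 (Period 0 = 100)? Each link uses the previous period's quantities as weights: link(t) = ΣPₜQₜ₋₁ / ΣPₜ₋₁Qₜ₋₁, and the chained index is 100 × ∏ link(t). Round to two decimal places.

91.26

Link Period 0→Period 1:
ΣP(Period 1)Q(Period 0) = 2512.76×11 + 110.80×37 + 2772.45×6 + 14986.14×2 = 27640.36 + 4099.6 + 16634.7 + 29972.28 = 78346.94
ΣP(Period 0)Q(Period 0) = 2451.70×11 + 136.69×37 + 2992.11×6 + 15097.24×2 = 26968.7 + 5057.53 + 17952.66 + 30194.48 = 80173.37
link = 78346.94/80173.37 = 0.977219
Link Period 1→Period 2:
ΣP(Period 2)Q(Period 1) = 2314.40×13 + 138.98×35 + 3017.83×6 + 12296.02×2 = 30087.2 + 4864.3 + 18106.98 + 24592.04 = 77650.52
ΣP(Period 1)Q(Period 1) = 2512.76×13 + 110.80×35 + 2772.45×6 + 14986.14×2 = 32665.88 + 3878 + 16634.7 + 29972.28 = 83150.86
link = 77650.52/83150.86 = 0.933851
Chained index = 100 × 0.977219 × 0.933851 = 91.2577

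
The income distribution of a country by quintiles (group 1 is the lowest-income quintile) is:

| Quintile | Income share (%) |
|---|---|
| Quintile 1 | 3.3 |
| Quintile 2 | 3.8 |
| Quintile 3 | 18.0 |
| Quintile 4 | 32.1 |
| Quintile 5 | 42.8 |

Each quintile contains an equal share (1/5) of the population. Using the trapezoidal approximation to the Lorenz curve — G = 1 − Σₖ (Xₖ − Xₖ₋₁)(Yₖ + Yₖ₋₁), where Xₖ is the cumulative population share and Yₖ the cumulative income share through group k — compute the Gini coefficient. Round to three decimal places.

0.429

Cumulative income shares Yₖ: 0.0330, 0.0710, 0.2510, 0.5720, 1.0000
Σ (Xₖ−Xₖ₋₁)(Yₖ+Yₖ₋₁) = (1/5)(0.0330+0.0000) + (1/5)(0.0710+0.0330) + (1/5)(0.2510+0.0710) + (1/5)(0.5720+0.2510) + (1/5)(1.0000+0.5720)
  = 0.0066 + 0.0208 + 0.0644 + 0.1646 + 0.3144 = 0.5708
G = 1 − 0.5708 = 0.4292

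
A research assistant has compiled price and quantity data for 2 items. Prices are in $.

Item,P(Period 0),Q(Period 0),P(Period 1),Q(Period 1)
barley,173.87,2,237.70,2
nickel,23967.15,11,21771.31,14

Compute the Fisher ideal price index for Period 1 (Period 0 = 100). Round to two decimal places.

90.89

Laspeyres component (base-period weights):
ΣP(Period 1)Q(Period 0) = 237.70×2 + 21771.31×11 = 475.4 + 239484.41 = 239959.81
ΣP(Period 0)Q(Period 0) = 173.87×2 + 23967.15×11 = 347.74 + 263638.65 = 263986.39
L = 239959.81 / 263986.39 × 100 = 90.8986
Paasche component (current-period weights):
ΣP(Period 1)Q(Period 1) = 237.70×2 + 21771.31×14 = 475.4 + 304798.34 = 305273.74
ΣP(Period 0)Q(Period 1) = 173.87×2 + 23967.15×14 = 347.74 + 335540.1 = 335887.84
P = 305273.74 / 335887.84 × 100 = 90.8856
Fisher = √(L × P) = √(90.8986 × 90.8856) = 90.8921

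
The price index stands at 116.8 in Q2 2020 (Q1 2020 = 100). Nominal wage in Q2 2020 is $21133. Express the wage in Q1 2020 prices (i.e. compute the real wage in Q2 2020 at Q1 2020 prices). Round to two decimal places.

18093.32

Real = Nominal ÷ (Index/100) = 21133 ÷ (116.8/100)
     = 21133 ÷ 1.168 = 18093.3219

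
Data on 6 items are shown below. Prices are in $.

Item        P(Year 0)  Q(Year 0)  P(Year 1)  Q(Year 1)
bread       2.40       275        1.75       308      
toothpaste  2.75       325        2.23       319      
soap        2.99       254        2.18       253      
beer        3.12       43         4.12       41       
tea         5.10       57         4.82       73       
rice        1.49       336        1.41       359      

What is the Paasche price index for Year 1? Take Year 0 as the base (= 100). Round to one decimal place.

Paasche price index uses current-period quantities as weights.
ΣP(Year 1)·Q(Year 1) = 1.75×308 + 2.23×319 + 2.18×253 + 4.12×41 + 4.82×73 + 1.41×359 = 539 + 711.37 + 551.54 + 168.92 + 351.86 + 506.19 = 2828.88
ΣP(Year 0)·Q(Year 1) = 2.40×308 + 2.75×319 + 2.99×253 + 3.12×41 + 5.10×73 + 1.49×359 = 739.2 + 877.25 + 756.47 + 127.92 + 372.3 + 534.91 = 3408.05
Index = 2828.88 / 3408.05 × 100 = 83.0058

83.0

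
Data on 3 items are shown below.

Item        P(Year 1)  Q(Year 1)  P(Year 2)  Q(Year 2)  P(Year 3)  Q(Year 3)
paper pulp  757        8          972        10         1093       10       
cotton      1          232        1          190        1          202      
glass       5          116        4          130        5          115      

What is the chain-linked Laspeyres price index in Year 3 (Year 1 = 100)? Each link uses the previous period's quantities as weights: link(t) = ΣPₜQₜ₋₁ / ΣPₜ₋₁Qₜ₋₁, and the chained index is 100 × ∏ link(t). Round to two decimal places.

Link Year 1→Year 2:
ΣP(Year 2)Q(Year 1) = 972×8 + 1×232 + 4×116 = 7776 + 232 + 464 = 8472
ΣP(Year 1)Q(Year 1) = 757×8 + 1×232 + 5×116 = 6056 + 232 + 580 = 6868
link = 8472/6868 = 1.233547
Link Year 2→Year 3:
ΣP(Year 3)Q(Year 2) = 1093×10 + 1×190 + 5×130 = 10930 + 190 + 650 = 11770
ΣP(Year 2)Q(Year 2) = 972×10 + 1×190 + 4×130 = 9720 + 190 + 520 = 10430
link = 11770/10430 = 1.128476
Chained index = 100 × 1.233547 × 1.128476 = 139.2028

139.20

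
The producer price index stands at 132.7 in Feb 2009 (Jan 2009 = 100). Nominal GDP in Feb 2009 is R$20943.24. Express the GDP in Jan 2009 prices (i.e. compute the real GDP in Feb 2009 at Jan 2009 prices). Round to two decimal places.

Real = Nominal ÷ (Index/100) = 20943.24 ÷ (132.7/100)
     = 20943.24 ÷ 1.327 = 15782.3964

15782.40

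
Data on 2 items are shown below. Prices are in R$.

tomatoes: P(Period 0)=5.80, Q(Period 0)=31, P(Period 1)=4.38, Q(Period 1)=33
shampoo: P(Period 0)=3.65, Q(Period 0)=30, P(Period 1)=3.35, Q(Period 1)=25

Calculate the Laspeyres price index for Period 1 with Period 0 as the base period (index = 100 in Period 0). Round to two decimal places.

Laspeyres price index uses base-period quantities as weights.
ΣP(Period 1)·Q(Period 0) = 4.38×31 + 3.35×30 = 135.78 + 100.5 = 236.28
ΣP(Period 0)·Q(Period 0) = 5.80×31 + 3.65×30 = 179.8 + 109.5 = 289.3
Index = 236.28 / 289.3 × 100 = 81.6730

81.67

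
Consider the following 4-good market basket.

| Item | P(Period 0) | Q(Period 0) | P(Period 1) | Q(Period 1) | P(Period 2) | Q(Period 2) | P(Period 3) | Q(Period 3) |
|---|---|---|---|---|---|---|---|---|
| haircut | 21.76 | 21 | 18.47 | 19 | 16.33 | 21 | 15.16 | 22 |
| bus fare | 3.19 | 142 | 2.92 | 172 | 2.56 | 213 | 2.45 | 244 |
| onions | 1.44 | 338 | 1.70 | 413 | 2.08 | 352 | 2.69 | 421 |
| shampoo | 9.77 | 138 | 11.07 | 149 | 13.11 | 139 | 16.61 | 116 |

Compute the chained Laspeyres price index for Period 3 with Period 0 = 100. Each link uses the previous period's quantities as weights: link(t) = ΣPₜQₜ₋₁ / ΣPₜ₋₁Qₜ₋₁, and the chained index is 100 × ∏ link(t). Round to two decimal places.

Link Period 0→Period 1:
ΣP(Period 1)Q(Period 0) = 18.47×21 + 2.92×142 + 1.70×338 + 11.07×138 = 387.87 + 414.64 + 574.6 + 1527.66 = 2904.77
ΣP(Period 0)Q(Period 0) = 21.76×21 + 3.19×142 + 1.44×338 + 9.77×138 = 456.96 + 452.98 + 486.72 + 1348.26 = 2744.92
link = 2904.77/2744.92 = 1.058235
Link Period 1→Period 2:
ΣP(Period 2)Q(Period 1) = 16.33×19 + 2.56×172 + 2.08×413 + 13.11×149 = 310.27 + 440.32 + 859.04 + 1953.39 = 3563.02
ΣP(Period 1)Q(Period 1) = 18.47×19 + 2.92×172 + 1.70×413 + 11.07×149 = 350.93 + 502.24 + 702.1 + 1649.43 = 3204.7
link = 3563.02/3204.7 = 1.111811
Link Period 2→Period 3:
ΣP(Period 3)Q(Period 2) = 15.16×21 + 2.45×213 + 2.69×352 + 16.61×139 = 318.36 + 521.85 + 946.88 + 2308.79 = 4095.88
ΣP(Period 2)Q(Period 2) = 16.33×21 + 2.56×213 + 2.08×352 + 13.11×139 = 342.93 + 545.28 + 732.16 + 1822.29 = 3442.66
link = 4095.88/3442.66 = 1.189743
Chained index = 100 × 1.058235 × 1.111811 × 1.189743 = 139.9800

139.98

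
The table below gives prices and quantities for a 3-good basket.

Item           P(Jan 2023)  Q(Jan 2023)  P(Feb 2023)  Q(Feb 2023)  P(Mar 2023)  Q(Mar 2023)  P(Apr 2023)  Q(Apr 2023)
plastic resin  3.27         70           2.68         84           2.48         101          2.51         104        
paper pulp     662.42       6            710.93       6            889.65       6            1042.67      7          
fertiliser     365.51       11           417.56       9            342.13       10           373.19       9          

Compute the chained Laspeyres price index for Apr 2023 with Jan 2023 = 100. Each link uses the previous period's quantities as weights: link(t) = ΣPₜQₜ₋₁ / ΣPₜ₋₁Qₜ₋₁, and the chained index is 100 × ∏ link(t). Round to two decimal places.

130.75

Link Jan 2023→Feb 2023:
ΣP(Feb 2023)Q(Jan 2023) = 2.68×70 + 710.93×6 + 417.56×11 = 187.6 + 4265.58 + 4593.16 = 9046.34
ΣP(Jan 2023)Q(Jan 2023) = 3.27×70 + 662.42×6 + 365.51×11 = 228.9 + 3974.52 + 4020.61 = 8224.03
link = 9046.34/8224.03 = 1.099989
Link Feb 2023→Mar 2023:
ΣP(Mar 2023)Q(Feb 2023) = 2.48×84 + 889.65×6 + 342.13×9 = 208.32 + 5337.9 + 3079.17 = 8625.39
ΣP(Feb 2023)Q(Feb 2023) = 2.68×84 + 710.93×6 + 417.56×9 = 225.12 + 4265.58 + 3758.04 = 8248.74
link = 8625.39/8248.74 = 1.045662
Link Mar 2023→Apr 2023:
ΣP(Apr 2023)Q(Mar 2023) = 2.51×101 + 1042.67×6 + 373.19×10 = 253.51 + 6256.02 + 3731.9 = 10241.43
ΣP(Mar 2023)Q(Mar 2023) = 2.48×101 + 889.65×6 + 342.13×10 = 250.48 + 5337.9 + 3421.3 = 9009.68
link = 10241.43/9009.68 = 1.136714
Chained index = 100 × 1.099989 × 1.045662 × 1.136714 = 130.7467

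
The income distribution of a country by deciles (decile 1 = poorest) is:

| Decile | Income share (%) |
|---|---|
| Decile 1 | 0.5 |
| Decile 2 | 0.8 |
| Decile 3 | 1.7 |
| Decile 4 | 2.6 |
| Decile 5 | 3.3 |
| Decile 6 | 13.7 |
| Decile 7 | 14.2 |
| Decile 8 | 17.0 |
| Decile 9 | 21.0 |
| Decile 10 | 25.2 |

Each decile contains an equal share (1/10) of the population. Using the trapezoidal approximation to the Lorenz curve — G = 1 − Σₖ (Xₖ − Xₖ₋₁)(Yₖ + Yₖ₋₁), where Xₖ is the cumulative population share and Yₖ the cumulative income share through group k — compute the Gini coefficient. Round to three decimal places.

0.485

Cumulative income shares Yₖ: 0.0050, 0.0130, 0.0300, 0.0560, 0.0890, 0.2260, 0.3680, 0.5380, 0.7480, 1.0000
Σ (Xₖ−Xₖ₋₁)(Yₖ+Yₖ₋₁) = (1/10)(0.0050+0.0000) + (1/10)(0.0130+0.0050) + (1/10)(0.0300+0.0130) + (1/10)(0.0560+0.0300) + (1/10)(0.0890+0.0560) + (1/10)(0.2260+0.0890) + (1/10)(0.3680+0.2260) + (1/10)(0.5380+0.3680) + (1/10)(0.7480+0.5380) + (1/10)(1.0000+0.7480)
  = 0.0005 + 0.0018 + 0.0043 + 0.0086 + 0.0145 + 0.0315 + 0.0594 + 0.0906 + 0.1286 + 0.1748 = 0.5146
G = 1 − 0.5146 = 0.4854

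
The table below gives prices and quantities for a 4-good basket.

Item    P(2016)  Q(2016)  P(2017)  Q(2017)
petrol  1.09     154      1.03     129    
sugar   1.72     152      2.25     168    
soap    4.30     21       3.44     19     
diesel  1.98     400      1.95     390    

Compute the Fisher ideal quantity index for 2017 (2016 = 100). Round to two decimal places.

Laspeyres component (base-period weights):
ΣP(2016)Q(2017) = 1.09×129 + 1.72×168 + 4.30×19 + 1.98×390 = 140.61 + 288.96 + 81.7 + 772.2 = 1283.47
ΣP(2016)Q(2016) = 1.09×154 + 1.72×152 + 4.30×21 + 1.98×400 = 167.86 + 261.44 + 90.3 + 792 = 1311.6
L = 1283.47 / 1311.6 × 100 = 97.8553
Paasche component (current-period weights):
ΣP(2017)Q(2017) = 1.03×129 + 2.25×168 + 3.44×19 + 1.95×390 = 132.87 + 378 + 65.36 + 760.5 = 1336.73
ΣP(2017)Q(2016) = 1.03×154 + 2.25×152 + 3.44×21 + 1.95×400 = 158.62 + 342 + 72.24 + 780 = 1352.86
P = 1336.73 / 1352.86 × 100 = 98.8077
Fisher = √(L × P) = √(97.8553 × 98.8077) = 98.3303

98.33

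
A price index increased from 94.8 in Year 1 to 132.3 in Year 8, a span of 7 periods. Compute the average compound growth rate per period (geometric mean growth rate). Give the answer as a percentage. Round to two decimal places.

Growth factor = (132.3/94.8)^(1/7) = (1.395570)^(1/7) = 1.048766
Growth rate = 1.048766 − 1 = 0.048766 = 4.8766%

4.88%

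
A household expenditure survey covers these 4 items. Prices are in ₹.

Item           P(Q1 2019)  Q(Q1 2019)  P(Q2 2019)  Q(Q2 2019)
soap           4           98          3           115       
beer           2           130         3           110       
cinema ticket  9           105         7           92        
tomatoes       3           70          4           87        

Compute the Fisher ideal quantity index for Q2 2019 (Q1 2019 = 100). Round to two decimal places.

98.01

Laspeyres component (base-period weights):
ΣP(Q1 2019)Q(Q2 2019) = 4×115 + 2×110 + 9×92 + 3×87 = 460 + 220 + 828 + 261 = 1769
ΣP(Q1 2019)Q(Q1 2019) = 4×98 + 2×130 + 9×105 + 3×70 = 392 + 260 + 945 + 210 = 1807
L = 1769 / 1807 × 100 = 97.8971
Paasche component (current-period weights):
ΣP(Q2 2019)Q(Q2 2019) = 3×115 + 3×110 + 7×92 + 4×87 = 345 + 330 + 644 + 348 = 1667
ΣP(Q2 2019)Q(Q1 2019) = 3×98 + 3×130 + 7×105 + 4×70 = 294 + 390 + 735 + 280 = 1699
P = 1667 / 1699 × 100 = 98.1165
Fisher = √(L × P) = √(97.8971 × 98.1165) = 98.0067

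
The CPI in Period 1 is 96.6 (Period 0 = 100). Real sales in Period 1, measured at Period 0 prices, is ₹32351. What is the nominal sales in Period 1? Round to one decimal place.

Nominal = Real × (Index/100) = 32351 × (96.6/100)
        = 32351 × 0.966 = 31251.0660

31251.1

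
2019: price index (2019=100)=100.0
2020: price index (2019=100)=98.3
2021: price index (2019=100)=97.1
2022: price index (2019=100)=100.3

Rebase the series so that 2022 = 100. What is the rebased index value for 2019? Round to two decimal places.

99.70

Rebased(2019) = 100.0 / 100.3 × 100 = 99.7009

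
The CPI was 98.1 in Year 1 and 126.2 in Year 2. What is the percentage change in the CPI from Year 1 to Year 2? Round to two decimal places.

Change = (126.2 − 98.1) / 98.1 × 100
       = 28.1 / 98.1 × 100 = 28.6442%

28.64%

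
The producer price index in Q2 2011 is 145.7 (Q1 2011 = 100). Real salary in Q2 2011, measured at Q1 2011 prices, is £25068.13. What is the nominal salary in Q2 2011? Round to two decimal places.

Nominal = Real × (Index/100) = 25068.13 × (145.7/100)
        = 25068.13 × 1.457 = 36524.2654

36524.27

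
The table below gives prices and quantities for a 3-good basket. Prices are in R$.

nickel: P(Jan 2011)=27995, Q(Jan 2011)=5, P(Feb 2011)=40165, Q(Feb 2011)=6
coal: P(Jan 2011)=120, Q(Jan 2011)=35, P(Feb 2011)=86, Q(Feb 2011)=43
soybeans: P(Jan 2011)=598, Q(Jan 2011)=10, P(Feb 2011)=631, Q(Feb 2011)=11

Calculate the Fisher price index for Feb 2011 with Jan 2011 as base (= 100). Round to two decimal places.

Laspeyres component (base-period weights):
ΣP(Feb 2011)Q(Jan 2011) = 40165×5 + 86×35 + 631×10 = 200825 + 3010 + 6310 = 210145
ΣP(Jan 2011)Q(Jan 2011) = 27995×5 + 120×35 + 598×10 = 139975 + 4200 + 5980 = 150155
L = 210145 / 150155 × 100 = 139.9520
Paasche component (current-period weights):
ΣP(Feb 2011)Q(Feb 2011) = 40165×6 + 86×43 + 631×11 = 240990 + 3698 + 6941 = 251629
ΣP(Jan 2011)Q(Feb 2011) = 27995×6 + 120×43 + 598×11 = 167970 + 5160 + 6578 = 179708
P = 251629 / 179708 × 100 = 140.0210
Fisher = √(L × P) = √(139.9520 × 140.0210) = 139.9865

139.99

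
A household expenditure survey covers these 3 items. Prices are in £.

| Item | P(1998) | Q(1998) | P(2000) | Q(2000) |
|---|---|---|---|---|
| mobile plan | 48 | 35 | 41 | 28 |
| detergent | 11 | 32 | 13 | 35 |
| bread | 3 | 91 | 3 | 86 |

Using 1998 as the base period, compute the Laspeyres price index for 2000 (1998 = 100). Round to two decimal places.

Laspeyres price index uses base-period quantities as weights.
ΣP(2000)·Q(1998) = 41×35 + 13×32 + 3×91 = 1435 + 416 + 273 = 2124
ΣP(1998)·Q(1998) = 48×35 + 11×32 + 3×91 = 1680 + 352 + 273 = 2305
Index = 2124 / 2305 × 100 = 92.1475

92.15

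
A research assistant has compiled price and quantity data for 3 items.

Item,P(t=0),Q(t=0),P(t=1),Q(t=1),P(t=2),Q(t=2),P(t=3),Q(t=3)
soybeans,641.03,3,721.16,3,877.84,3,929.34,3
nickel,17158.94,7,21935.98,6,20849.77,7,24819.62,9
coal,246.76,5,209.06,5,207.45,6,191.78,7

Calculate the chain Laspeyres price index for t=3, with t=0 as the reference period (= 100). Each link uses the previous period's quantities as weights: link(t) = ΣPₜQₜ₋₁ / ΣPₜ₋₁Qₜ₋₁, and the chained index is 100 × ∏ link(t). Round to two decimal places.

Link t=0→t=1:
ΣP(t=1)Q(t=0) = 721.16×3 + 21935.98×7 + 209.06×5 = 2163.48 + 153551.86 + 1045.3 = 156760.64
ΣP(t=0)Q(t=0) = 641.03×3 + 17158.94×7 + 246.76×5 = 1923.09 + 120112.58 + 1233.8 = 123269.47
link = 156760.64/123269.47 = 1.271691
Link t=1→t=2:
ΣP(t=2)Q(t=1) = 877.84×3 + 20849.77×6 + 207.45×5 = 2633.52 + 125098.62 + 1037.25 = 128769.39
ΣP(t=1)Q(t=1) = 721.16×3 + 21935.98×6 + 209.06×5 = 2163.48 + 131615.88 + 1045.3 = 134824.66
link = 128769.39/134824.66 = 0.955088
Link t=2→t=3:
ΣP(t=3)Q(t=2) = 929.34×3 + 24819.62×7 + 191.78×6 = 2788.02 + 173737.34 + 1150.68 = 177676.04
ΣP(t=2)Q(t=2) = 877.84×3 + 20849.77×7 + 207.45×6 = 2633.52 + 145948.39 + 1244.7 = 149826.61
link = 177676.04/149826.61 = 1.185878
Chained index = 100 × 1.271691 × 0.955088 × 1.185878 = 144.0339

144.03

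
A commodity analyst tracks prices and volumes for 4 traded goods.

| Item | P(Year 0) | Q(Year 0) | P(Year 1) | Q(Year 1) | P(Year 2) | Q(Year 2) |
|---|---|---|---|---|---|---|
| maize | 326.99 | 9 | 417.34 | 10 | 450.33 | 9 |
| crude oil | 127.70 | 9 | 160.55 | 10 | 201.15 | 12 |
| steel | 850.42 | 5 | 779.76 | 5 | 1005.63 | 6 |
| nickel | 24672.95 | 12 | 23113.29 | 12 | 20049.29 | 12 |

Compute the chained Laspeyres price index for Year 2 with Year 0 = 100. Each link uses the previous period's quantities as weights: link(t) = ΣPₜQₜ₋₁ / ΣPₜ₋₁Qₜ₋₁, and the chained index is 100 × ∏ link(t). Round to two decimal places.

82.66

Link Year 0→Year 1:
ΣP(Year 1)Q(Year 0) = 417.34×9 + 160.55×9 + 779.76×5 + 23113.29×12 = 3756.06 + 1444.95 + 3898.8 + 277359.48 = 286459.29
ΣP(Year 0)Q(Year 0) = 326.99×9 + 127.70×9 + 850.42×5 + 24672.95×12 = 2942.91 + 1149.3 + 4252.1 + 296075.4 = 304419.71
link = 286459.29/304419.71 = 0.941001
Link Year 1→Year 2:
ΣP(Year 2)Q(Year 1) = 450.33×10 + 201.15×10 + 1005.63×5 + 20049.29×12 = 4503.3 + 2011.5 + 5028.15 + 240591.48 = 252134.43
ΣP(Year 1)Q(Year 1) = 417.34×10 + 160.55×10 + 779.76×5 + 23113.29×12 = 4173.4 + 1605.5 + 3898.8 + 277359.48 = 287037.18
link = 252134.43/287037.18 = 0.878403
Chained index = 100 × 0.941001 × 0.878403 = 82.6579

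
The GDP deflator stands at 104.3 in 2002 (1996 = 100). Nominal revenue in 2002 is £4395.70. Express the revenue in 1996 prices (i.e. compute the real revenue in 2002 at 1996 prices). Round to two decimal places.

Real = Nominal ÷ (Index/100) = 4395.70 ÷ (104.3/100)
     = 4395.70 ÷ 1.043 = 4214.4775

4214.48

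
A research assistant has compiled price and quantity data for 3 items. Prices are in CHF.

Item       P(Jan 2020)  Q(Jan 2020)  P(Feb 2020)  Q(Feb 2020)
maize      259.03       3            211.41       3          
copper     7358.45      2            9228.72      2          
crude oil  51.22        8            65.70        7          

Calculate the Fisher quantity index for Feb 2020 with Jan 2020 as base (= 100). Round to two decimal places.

Laspeyres component (base-period weights):
ΣP(Jan 2020)Q(Feb 2020) = 259.03×3 + 7358.45×2 + 51.22×7 = 777.09 + 14716.9 + 358.54 = 15852.53
ΣP(Jan 2020)Q(Jan 2020) = 259.03×3 + 7358.45×2 + 51.22×8 = 777.09 + 14716.9 + 409.76 = 15903.75
L = 15852.53 / 15903.75 × 100 = 99.6779
Paasche component (current-period weights):
ΣP(Feb 2020)Q(Feb 2020) = 211.41×3 + 9228.72×2 + 65.70×7 = 634.23 + 18457.44 + 459.9 = 19551.57
ΣP(Feb 2020)Q(Jan 2020) = 211.41×3 + 9228.72×2 + 65.70×8 = 634.23 + 18457.44 + 525.6 = 19617.27
P = 19551.57 / 19617.27 × 100 = 99.6651
Fisher = √(L × P) = √(99.6779 × 99.6651) = 99.6715

99.67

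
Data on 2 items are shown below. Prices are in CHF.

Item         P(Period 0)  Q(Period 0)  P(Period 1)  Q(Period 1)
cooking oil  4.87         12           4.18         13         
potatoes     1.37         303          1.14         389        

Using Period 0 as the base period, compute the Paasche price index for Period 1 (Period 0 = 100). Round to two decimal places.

83.49

Paasche price index uses current-period quantities as weights.
ΣP(Period 1)·Q(Period 1) = 4.18×13 + 1.14×389 = 54.34 + 443.46 = 497.8
ΣP(Period 0)·Q(Period 1) = 4.87×13 + 1.37×389 = 63.31 + 532.93 = 596.24
Index = 497.8 / 596.24 × 100 = 83.4899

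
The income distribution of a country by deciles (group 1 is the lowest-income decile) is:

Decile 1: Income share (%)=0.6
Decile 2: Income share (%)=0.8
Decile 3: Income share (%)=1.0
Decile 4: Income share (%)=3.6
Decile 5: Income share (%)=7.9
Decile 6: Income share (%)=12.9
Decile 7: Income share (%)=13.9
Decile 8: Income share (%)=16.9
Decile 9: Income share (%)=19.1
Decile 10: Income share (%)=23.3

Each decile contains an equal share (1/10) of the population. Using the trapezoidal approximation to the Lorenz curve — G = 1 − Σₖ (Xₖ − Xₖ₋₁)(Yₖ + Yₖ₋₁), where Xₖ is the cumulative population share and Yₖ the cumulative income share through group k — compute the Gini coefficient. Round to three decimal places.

0.448

Cumulative income shares Yₖ: 0.0060, 0.0140, 0.0240, 0.0600, 0.1390, 0.2680, 0.4070, 0.5760, 0.7670, 1.0000
Σ (Xₖ−Xₖ₋₁)(Yₖ+Yₖ₋₁) = (1/10)(0.0060+0.0000) + (1/10)(0.0140+0.0060) + (1/10)(0.0240+0.0140) + (1/10)(0.0600+0.0240) + (1/10)(0.1390+0.0600) + (1/10)(0.2680+0.1390) + (1/10)(0.4070+0.2680) + (1/10)(0.5760+0.4070) + (1/10)(0.7670+0.5760) + (1/10)(1.0000+0.7670)
  = 0.0006 + 0.0020 + 0.0038 + 0.0084 + 0.0199 + 0.0407 + 0.0675 + 0.0983 + 0.1343 + 0.1767 = 0.5522
G = 1 − 0.5522 = 0.4478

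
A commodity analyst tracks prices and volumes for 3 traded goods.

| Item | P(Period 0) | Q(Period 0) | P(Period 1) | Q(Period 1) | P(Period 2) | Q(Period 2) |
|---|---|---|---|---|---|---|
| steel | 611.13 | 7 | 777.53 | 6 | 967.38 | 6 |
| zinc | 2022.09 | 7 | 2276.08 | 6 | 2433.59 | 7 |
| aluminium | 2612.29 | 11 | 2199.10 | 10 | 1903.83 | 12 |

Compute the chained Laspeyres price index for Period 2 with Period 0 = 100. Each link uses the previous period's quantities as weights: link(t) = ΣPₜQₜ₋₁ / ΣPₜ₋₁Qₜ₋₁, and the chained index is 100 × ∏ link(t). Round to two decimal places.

Link Period 0→Period 1:
ΣP(Period 1)Q(Period 0) = 777.53×7 + 2276.08×7 + 2199.10×11 = 5442.71 + 15932.56 + 24190.1 = 45565.37
ΣP(Period 0)Q(Period 0) = 611.13×7 + 2022.09×7 + 2612.29×11 = 4277.91 + 14154.63 + 28735.19 = 47167.73
link = 45565.37/47167.73 = 0.966028
Link Period 1→Period 2:
ΣP(Period 2)Q(Period 1) = 967.38×6 + 2433.59×6 + 1903.83×10 = 5804.28 + 14601.54 + 19038.3 = 39444.12
ΣP(Period 1)Q(Period 1) = 777.53×6 + 2276.08×6 + 2199.10×10 = 4665.18 + 13656.48 + 21991 = 40312.66
link = 39444.12/40312.66 = 0.978455
Chained index = 100 × 0.966028 × 0.978455 = 94.5215

94.52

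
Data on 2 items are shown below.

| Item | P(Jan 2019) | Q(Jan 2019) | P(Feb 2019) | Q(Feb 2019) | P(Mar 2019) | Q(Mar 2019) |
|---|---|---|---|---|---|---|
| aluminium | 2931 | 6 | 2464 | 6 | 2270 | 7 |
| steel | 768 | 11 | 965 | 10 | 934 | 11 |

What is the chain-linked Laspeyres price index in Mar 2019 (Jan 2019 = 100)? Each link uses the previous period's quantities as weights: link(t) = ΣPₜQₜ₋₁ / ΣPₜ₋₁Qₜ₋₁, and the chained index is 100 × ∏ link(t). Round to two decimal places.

Link Jan 2019→Feb 2019:
ΣP(Feb 2019)Q(Jan 2019) = 2464×6 + 965×11 = 14784 + 10615 = 25399
ΣP(Jan 2019)Q(Jan 2019) = 2931×6 + 768×11 = 17586 + 8448 = 26034
link = 25399/26034 = 0.975609
Link Feb 2019→Mar 2019:
ΣP(Mar 2019)Q(Feb 2019) = 2270×6 + 934×10 = 13620 + 9340 = 22960
ΣP(Feb 2019)Q(Feb 2019) = 2464×6 + 965×10 = 14784 + 9650 = 24434
link = 22960/24434 = 0.939674
Chained index = 100 × 0.975609 × 0.939674 = 91.6754

91.68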